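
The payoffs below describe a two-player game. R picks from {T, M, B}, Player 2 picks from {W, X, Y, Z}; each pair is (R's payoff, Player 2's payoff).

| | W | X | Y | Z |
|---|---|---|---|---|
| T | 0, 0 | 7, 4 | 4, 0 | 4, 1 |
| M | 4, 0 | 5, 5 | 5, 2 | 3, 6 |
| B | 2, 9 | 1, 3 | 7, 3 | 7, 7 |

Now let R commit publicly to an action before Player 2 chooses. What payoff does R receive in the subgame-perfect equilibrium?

7

Backward induction with R moving first.
- T: BR = X, leader payoff 7.
- M: BR = Z, leader payoff 3.
- B: BR = W, leader payoff 2.
Maximizing over 7, 3, 2, R chooses T. Subgame-perfect outcome: (T, X) with payoffs (7, 4).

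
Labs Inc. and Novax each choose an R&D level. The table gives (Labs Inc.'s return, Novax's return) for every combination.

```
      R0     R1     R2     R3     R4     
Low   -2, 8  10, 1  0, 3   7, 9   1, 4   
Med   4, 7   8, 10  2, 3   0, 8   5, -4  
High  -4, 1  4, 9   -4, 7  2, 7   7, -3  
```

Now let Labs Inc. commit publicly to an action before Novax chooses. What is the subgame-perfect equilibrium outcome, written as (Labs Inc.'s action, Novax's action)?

(Med, R1)

Solve by backward induction (Labs Inc. leads).
- Low: Novax compares 8, 1, 3, 9, 4 and picks R3; Labs Inc. would get 7.
- Med: Novax compares 7, 10, 3, 8, -4 and picks R1; Labs Inc. would get 8.
- High: Novax compares 1, 9, 7, 7, -3 and picks R1; Labs Inc. would get 4.
Among 7, 8, 4, the best is 8 at Med. Subgame-perfect outcome: (Med, R1) with payoffs (8, 10).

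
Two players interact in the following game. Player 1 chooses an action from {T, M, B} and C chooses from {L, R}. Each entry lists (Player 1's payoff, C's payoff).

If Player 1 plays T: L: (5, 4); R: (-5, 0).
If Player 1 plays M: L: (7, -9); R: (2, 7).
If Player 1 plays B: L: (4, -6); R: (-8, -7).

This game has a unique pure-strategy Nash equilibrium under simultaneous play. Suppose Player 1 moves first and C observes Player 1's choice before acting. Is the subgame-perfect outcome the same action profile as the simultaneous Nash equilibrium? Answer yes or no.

Work backward from C's decision.
- T: C compares 4, 0 and picks L; Player 1 would get 5.
- M: C compares -9, 7 and picks R; Player 1 would get 2.
- B: C compares -6, -7 and picks L; Player 1 would get 4.
Among 5, 2, 4, the best is 5 at T. Subgame-perfect outcome: (T, L) with payoffs (5, 4).
Under simultaneous play:
Player 1's best replies: L→M; R→M.
C's best replies: T→L; M→R; B→L.
The unique mutual best reply is (M, R), giving (2, 7).
Sequential outcome (T, L) differs from the Nash profile (M, R).

no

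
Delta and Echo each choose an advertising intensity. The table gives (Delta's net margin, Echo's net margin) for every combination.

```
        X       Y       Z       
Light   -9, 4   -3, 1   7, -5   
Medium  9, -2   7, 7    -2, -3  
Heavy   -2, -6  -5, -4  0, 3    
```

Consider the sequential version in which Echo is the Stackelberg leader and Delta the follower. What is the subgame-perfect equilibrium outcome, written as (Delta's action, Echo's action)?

(Medium, Y)

Work backward from Delta's decision.
- X: BR = Medium, leader payoff -2.
- Y: BR = Medium, leader payoff 7.
- Z: BR = Light, leader payoff -5.
Among -2, 7, -5, the best is 7 at Y. Subgame-perfect outcome: (Medium, Y) with payoffs (7, 7).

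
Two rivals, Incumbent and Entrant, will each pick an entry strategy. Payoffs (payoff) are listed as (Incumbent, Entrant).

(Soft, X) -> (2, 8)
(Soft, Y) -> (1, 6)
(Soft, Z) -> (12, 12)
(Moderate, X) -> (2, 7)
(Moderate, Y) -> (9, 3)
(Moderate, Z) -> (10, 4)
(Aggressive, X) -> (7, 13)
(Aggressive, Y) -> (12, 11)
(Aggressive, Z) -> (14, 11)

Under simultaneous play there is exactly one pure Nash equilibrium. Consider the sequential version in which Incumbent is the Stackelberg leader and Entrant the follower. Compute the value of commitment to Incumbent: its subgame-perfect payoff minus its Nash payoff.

5

Work backward from Entrant's decision.
- Soft: BR = Z, leader payoff 12.
- Moderate: BR = X, leader payoff 2.
- Aggressive: BR = X, leader payoff 7.
Maximizing over 12, 2, 7, Incumbent chooses Soft. Subgame-perfect outcome: (Soft, Z) with payoffs (12, 12).
Under simultaneous play:
Incumbent's best replies: X→Aggressive; Y→Aggressive; Z→Aggressive.
Entrant's best replies: Soft→Z; Moderate→X; Aggressive→X.
The unique mutual best reply is (Aggressive, X), giving (7, 13).
Incumbent's commitment gain: 12 − 7 = 5.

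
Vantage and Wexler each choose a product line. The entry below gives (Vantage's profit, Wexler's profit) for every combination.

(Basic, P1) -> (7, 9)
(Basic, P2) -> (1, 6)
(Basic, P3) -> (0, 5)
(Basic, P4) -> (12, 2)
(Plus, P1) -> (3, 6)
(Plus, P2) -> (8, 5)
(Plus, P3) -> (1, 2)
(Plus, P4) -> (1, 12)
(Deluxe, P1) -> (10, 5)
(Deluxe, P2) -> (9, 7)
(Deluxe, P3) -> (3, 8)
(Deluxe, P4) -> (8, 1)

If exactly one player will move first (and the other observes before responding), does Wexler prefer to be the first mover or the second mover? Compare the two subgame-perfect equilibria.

second

If Vantage leads: Wexler's best replies are Basic→P1, Plus→P4, Deluxe→P3; Vantage's induced payoffs 7, 1, 3; outcome (Basic, P1), payoffs (7, 9).
If Wexler leads: Vantage's best replies are P1→Deluxe, P2→Deluxe, P3→Deluxe, P4→Basic; Wexler's induced payoffs 5, 7, 8, 2; outcome (Deluxe, P3), payoffs (3, 8).
Wexler gets 8 moving first and 9 moving second, so Wexler prefers to move second.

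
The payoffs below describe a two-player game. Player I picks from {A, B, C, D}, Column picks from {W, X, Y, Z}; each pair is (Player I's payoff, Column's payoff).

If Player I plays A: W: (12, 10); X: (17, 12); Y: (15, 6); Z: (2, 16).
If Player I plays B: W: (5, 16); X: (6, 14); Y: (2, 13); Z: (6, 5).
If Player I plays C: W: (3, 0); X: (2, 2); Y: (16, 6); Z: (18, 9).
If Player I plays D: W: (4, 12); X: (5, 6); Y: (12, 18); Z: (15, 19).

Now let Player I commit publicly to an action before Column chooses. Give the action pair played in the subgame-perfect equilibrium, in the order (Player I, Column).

(C, Z)

Column best-responds to each possible Player I move:
- A: BR = Z, leader payoff 2.
- B: BR = W, leader payoff 5.
- C: BR = Z, leader payoff 18.
- D: BR = Z, leader payoff 15.
Player I's induced payoffs are 2, 5, 18, 15, so Player I commits to C. Subgame-perfect outcome: (C, Z) with payoffs (18, 9).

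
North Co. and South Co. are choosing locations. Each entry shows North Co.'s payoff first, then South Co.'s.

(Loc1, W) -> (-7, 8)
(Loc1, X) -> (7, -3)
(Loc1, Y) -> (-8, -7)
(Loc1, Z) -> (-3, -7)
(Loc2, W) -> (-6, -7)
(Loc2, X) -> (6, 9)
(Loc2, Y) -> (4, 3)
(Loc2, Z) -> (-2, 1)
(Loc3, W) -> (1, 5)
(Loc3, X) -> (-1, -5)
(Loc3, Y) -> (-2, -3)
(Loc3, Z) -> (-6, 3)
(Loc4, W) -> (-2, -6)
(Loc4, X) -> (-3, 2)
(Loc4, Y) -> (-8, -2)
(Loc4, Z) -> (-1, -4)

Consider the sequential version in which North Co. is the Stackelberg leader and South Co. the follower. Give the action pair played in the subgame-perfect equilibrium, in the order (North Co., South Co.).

South Co. best-responds to each possible North Co. move:
- Loc1: BR = W, leader payoff -7.
- Loc2: BR = X, leader payoff 6.
- Loc3: BR = W, leader payoff 1.
- Loc4: BR = X, leader payoff -3.
Among -7, 6, 1, -3, the best is 6 at Loc2. Subgame-perfect outcome: (Loc2, X) with payoffs (6, 9).

(Loc2, X)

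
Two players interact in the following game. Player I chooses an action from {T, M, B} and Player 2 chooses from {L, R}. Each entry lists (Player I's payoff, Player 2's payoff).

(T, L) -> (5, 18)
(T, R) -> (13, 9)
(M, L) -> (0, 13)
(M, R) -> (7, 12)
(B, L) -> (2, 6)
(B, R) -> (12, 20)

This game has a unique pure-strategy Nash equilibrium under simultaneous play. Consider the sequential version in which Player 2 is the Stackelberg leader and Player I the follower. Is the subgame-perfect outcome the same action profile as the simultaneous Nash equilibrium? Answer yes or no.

Backward induction with Player 2 moving first.
- L: Player I compares 5, 0, 2 and picks T; Player 2 would get 18.
- R: Player I compares 13, 7, 12 and picks T; Player 2 would get 9.
Maximizing over 18, 9, Player 2 chooses L. Subgame-perfect outcome: (T, L) with payoffs (5, 18).
For the simultaneous game, intersect best replies.
Player I's best replies: L→T; R→T.
Player 2's best replies: T→L; M→L; B→R.
Only (T, L) has each player best-responding; Nash payoffs (5, 18).
Sequential outcome (T, L) coincides with the Nash profile (T, L).

yes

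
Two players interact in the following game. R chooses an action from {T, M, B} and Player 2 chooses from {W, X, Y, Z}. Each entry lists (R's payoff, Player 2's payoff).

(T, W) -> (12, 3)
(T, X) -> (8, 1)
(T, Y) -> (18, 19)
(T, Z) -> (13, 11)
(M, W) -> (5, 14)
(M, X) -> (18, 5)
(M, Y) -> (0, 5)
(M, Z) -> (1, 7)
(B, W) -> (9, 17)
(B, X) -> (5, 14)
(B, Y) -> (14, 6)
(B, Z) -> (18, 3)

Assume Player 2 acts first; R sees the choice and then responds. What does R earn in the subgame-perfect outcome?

Backward induction with Player 2 moving first.
- W: R compares 12, 5, 9 and picks T; Player 2 would get 3.
- X: R compares 8, 18, 5 and picks M; Player 2 would get 5.
- Y: R compares 18, 0, 14 and picks T; Player 2 would get 19.
- Z: R compares 13, 1, 18 and picks B; Player 2 would get 3.
Player 2's induced payoffs are 3, 5, 19, 3, so Player 2 commits to Y. Subgame-perfect outcome: (T, Y) with payoffs (18, 19).

18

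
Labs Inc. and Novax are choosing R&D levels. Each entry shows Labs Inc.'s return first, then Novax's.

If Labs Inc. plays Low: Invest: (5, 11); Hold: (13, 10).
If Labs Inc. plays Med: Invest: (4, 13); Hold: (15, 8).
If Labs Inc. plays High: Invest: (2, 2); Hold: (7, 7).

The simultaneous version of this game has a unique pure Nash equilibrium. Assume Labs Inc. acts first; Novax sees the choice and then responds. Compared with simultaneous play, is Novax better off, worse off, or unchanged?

worse off

Solve by backward induction (Labs Inc. leads).
- Low: BR = Invest, leader payoff 5.
- Med: BR = Invest, leader payoff 4.
- High: BR = Hold, leader payoff 7.
Among 5, 4, 7, the best is 7 at High. Subgame-perfect outcome: (High, Hold) with payoffs (7, 7).
Now find the simultaneous Nash equilibrium.
Labs Inc.'s best replies: Invest→Low; Hold→Med.
Novax's best replies: Low→Invest; Med→Invest; High→Hold.
The unique mutual best reply is (Low, Invest), giving (5, 11).
Novax earns 7 sequentially versus 11 at the Nash outcome: worse off.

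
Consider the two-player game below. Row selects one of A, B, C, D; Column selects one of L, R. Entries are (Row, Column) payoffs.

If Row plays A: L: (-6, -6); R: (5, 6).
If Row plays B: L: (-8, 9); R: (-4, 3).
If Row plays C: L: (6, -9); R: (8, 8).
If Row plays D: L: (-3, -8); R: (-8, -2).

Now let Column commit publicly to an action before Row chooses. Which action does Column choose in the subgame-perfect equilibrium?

Row best-responds to each possible Column move:
- L → Row plays C (best of -6, -8, 6, -3); Column gets -9.
- R → Row plays C (best of 5, -4, 8, -8); Column gets 8.
Column's induced payoffs are -9, 8, so Column commits to R. Subgame-perfect outcome: (C, R) with payoffs (8, 8).

R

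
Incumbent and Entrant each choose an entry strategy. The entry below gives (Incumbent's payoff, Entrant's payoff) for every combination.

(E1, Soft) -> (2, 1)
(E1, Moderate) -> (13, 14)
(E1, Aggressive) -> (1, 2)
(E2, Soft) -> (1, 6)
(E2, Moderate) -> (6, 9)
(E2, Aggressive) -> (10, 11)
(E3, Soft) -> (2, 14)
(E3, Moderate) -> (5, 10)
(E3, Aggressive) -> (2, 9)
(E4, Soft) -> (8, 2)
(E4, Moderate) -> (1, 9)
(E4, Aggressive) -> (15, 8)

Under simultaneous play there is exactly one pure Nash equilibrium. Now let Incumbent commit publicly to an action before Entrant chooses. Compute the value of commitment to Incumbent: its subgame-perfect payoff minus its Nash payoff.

Backward induction with Incumbent moving first.
- E1: Entrant compares 1, 14, 2 and picks Moderate; Incumbent would get 13.
- E2: Entrant compares 6, 9, 11 and picks Aggressive; Incumbent would get 10.
- E3: Entrant compares 14, 10, 9 and picks Soft; Incumbent would get 2.
- E4: Entrant compares 2, 9, 8 and picks Moderate; Incumbent would get 1.
Among 13, 10, 2, 1, the best is 13 at E1. Subgame-perfect outcome: (E1, Moderate) with payoffs (13, 14).
Now find the simultaneous Nash equilibrium.
Incumbent's best replies: Soft→E4; Moderate→E1; Aggressive→E4.
Entrant's best replies: E1→Moderate; E2→Aggressive; E3→Soft; E4→Moderate.
The unique mutual best reply is (E1, Moderate), giving (13, 14).
Incumbent's commitment gain: 13 − 13 = 0.

0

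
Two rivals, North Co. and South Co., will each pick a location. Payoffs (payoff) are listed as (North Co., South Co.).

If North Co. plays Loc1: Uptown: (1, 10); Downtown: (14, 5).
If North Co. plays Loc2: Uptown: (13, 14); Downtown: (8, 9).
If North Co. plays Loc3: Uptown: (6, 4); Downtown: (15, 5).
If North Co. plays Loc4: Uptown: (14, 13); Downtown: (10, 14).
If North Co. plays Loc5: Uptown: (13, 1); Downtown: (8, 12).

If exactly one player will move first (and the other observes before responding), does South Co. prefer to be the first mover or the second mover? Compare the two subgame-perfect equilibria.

If North Co. leads: South Co.'s best replies are Loc1→Uptown, Loc2→Uptown, Loc3→Downtown, Loc4→Downtown, Loc5→Downtown; North Co.'s induced payoffs 1, 13, 15, 10, 8; outcome (Loc3, Downtown), payoffs (15, 5).
If South Co. leads: North Co.'s best replies are Uptown→Loc4, Downtown→Loc3; South Co.'s induced payoffs 13, 5; outcome (Loc4, Uptown), payoffs (14, 13).
South Co. gets 13 moving first and 5 moving second, so South Co. prefers to move first.

first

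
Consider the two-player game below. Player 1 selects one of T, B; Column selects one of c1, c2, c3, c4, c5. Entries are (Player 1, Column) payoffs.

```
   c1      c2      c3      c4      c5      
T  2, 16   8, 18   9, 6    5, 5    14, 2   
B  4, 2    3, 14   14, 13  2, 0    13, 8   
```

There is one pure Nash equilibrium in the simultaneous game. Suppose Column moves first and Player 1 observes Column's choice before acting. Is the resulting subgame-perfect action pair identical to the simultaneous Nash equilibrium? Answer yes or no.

Backward induction with Column moving first.
- c1 → Player 1 plays B (best of 2, 4); Column gets 2.
- c2 → Player 1 plays T (best of 8, 3); Column gets 18.
- c3 → Player 1 plays B (best of 9, 14); Column gets 13.
- c4 → Player 1 plays T (best of 5, 2); Column gets 5.
- c5 → Player 1 plays T (best of 14, 13); Column gets 2.
Maximizing over 2, 18, 13, 5, 2, Column chooses c2. Subgame-perfect outcome: (T, c2) with payoffs (8, 18).
For the simultaneous game, intersect best replies.
Player 1's best replies: c1→B; c2→T; c3→B; c4→T; c5→T.
Column's best replies: T→c2; B→c2.
Only (T, c2) has each player best-responding; Nash payoffs (8, 18).
Sequential outcome (T, c2) coincides with the Nash profile (T, c2).

yes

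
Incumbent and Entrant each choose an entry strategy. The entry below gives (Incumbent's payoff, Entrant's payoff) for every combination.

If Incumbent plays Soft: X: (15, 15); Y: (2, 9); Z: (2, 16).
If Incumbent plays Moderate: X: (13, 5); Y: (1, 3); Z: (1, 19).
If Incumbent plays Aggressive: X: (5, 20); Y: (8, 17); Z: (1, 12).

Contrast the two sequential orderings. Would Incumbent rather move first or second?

second

If Incumbent leads: Entrant's best replies are Soft→Z, Moderate→Z, Aggressive→X; Incumbent's induced payoffs 2, 1, 5; outcome (Aggressive, X), payoffs (5, 20).
If Entrant leads: Incumbent's best replies are X→Soft, Y→Aggressive, Z→Soft; Entrant's induced payoffs 15, 17, 16; outcome (Aggressive, Y), payoffs (8, 17).
Incumbent gets 5 moving first and 8 moving second, so Incumbent prefers to move second.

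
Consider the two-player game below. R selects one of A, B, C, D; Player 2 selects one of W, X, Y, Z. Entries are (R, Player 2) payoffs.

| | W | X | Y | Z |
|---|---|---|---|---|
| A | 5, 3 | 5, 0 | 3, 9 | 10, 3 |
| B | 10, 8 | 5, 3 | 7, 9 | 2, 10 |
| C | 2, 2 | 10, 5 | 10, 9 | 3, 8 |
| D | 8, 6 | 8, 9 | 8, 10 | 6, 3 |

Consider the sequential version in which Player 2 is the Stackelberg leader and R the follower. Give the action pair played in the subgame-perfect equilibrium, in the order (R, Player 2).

(C, Y)

Solve by backward induction (Player 2 leads).
- W: R compares 5, 10, 2, 8 and picks B; Player 2 would get 8.
- X: R compares 5, 5, 10, 8 and picks C; Player 2 would get 5.
- Y: R compares 3, 7, 10, 8 and picks C; Player 2 would get 9.
- Z: R compares 10, 2, 3, 6 and picks A; Player 2 would get 3.
Maximizing over 8, 5, 9, 3, Player 2 chooses Y. Subgame-perfect outcome: (C, Y) with payoffs (10, 9).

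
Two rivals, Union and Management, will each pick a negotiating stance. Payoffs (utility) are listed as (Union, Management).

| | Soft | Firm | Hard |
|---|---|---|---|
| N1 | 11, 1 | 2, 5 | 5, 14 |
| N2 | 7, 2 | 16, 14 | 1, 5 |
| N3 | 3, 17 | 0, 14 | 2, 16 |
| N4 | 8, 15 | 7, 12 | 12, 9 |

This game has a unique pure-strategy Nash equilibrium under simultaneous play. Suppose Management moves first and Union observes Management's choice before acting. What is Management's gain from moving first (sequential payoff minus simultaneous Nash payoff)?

0

Solve by backward induction (Management leads).
- Soft: BR = N1, leader payoff 1.
- Firm: BR = N2, leader payoff 14.
- Hard: BR = N4, leader payoff 9.
Management's induced payoffs are 1, 14, 9, so Management commits to Firm. Subgame-perfect outcome: (N2, Firm) with payoffs (16, 14).
For the simultaneous game, intersect best replies.
Union's best replies: Soft→N1; Firm→N2; Hard→N4.
Management's best replies: N1→Hard; N2→Firm; N3→Soft; N4→Soft.
Only (N2, Firm) has each player best-responding; Nash payoffs (16, 14).
Management's commitment gain: 14 − 14 = 0.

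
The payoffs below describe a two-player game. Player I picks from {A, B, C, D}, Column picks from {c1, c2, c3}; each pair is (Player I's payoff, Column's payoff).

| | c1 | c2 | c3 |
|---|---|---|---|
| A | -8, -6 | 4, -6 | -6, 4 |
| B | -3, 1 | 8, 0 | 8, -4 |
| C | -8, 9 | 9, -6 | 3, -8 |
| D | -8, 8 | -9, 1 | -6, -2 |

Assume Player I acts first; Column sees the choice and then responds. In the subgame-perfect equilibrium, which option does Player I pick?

Work backward from Column's decision.
- A: Column compares -6, -6, 4 and picks c3; Player I would get -6.
- B: Column compares 1, 0, -4 and picks c1; Player I would get -3.
- C: Column compares 9, -6, -8 and picks c1; Player I would get -8.
- D: Column compares 8, 1, -2 and picks c1; Player I would get -8.
Among -6, -3, -8, -8, the best is -3 at B. Subgame-perfect outcome: (B, c1) with payoffs (-3, 1).

B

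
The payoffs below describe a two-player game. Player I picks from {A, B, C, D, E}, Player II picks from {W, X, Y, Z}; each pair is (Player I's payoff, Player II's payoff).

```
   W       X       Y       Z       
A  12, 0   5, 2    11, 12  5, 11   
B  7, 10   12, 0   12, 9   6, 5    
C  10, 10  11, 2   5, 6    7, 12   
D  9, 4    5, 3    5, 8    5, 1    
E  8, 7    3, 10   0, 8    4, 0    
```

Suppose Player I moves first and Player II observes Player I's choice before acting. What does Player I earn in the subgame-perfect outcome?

Solve by backward induction (Player I leads).
- A: Player II compares 0, 2, 12, 11 and picks Y; Player I would get 11.
- B: Player II compares 10, 0, 9, 5 and picks W; Player I would get 7.
- C: Player II compares 10, 2, 6, 12 and picks Z; Player I would get 7.
- D: Player II compares 4, 3, 8, 1 and picks Y; Player I would get 5.
- E: Player II compares 7, 10, 8, 0 and picks X; Player I would get 3.
Maximizing over 11, 7, 7, 5, 3, Player I chooses A. Subgame-perfect outcome: (A, Y) with payoffs (11, 12).

11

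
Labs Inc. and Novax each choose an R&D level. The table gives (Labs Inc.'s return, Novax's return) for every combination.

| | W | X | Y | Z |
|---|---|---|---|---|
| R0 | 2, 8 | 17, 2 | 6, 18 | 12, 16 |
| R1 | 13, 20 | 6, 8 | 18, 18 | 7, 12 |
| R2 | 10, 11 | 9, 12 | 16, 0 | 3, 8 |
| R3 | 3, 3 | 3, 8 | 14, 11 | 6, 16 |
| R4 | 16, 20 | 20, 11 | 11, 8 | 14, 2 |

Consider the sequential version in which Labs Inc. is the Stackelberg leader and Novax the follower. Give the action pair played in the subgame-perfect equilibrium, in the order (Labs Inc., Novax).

Solve by backward induction (Labs Inc. leads).
- R0: BR = Y, leader payoff 6.
- R1: BR = W, leader payoff 13.
- R2: BR = X, leader payoff 9.
- R3: BR = Z, leader payoff 6.
- R4: BR = W, leader payoff 16.
Among 6, 13, 9, 6, 16, the best is 16 at R4. Subgame-perfect outcome: (R4, W) with payoffs (16, 20).

(R4, W)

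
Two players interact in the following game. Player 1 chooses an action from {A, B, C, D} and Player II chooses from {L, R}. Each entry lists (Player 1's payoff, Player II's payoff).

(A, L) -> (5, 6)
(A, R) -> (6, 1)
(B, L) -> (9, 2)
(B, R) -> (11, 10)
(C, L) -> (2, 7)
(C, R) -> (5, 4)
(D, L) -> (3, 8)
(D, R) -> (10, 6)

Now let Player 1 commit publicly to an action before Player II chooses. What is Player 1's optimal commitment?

Backward induction with Player 1 moving first.
- A: Player II compares 6, 1 and picks L; Player 1 would get 5.
- B: Player II compares 2, 10 and picks R; Player 1 would get 11.
- C: Player II compares 7, 4 and picks L; Player 1 would get 2.
- D: Player II compares 8, 6 and picks L; Player 1 would get 3.
Among 5, 11, 2, 3, the best is 11 at B. Subgame-perfect outcome: (B, R) with payoffs (11, 10).

B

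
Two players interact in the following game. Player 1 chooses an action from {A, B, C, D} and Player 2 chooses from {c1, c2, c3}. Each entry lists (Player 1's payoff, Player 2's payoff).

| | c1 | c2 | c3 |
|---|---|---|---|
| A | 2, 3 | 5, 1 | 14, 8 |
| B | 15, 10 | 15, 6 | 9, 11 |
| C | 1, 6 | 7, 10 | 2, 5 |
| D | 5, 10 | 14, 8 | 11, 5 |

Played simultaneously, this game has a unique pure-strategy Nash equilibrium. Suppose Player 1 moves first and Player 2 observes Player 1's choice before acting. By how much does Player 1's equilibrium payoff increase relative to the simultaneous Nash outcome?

0

Solve by backward induction (Player 1 leads).
- A → Player 2 plays c3 (best of 3, 1, 8); Player 1 gets 14.
- B → Player 2 plays c3 (best of 10, 6, 11); Player 1 gets 9.
- C → Player 2 plays c2 (best of 6, 10, 5); Player 1 gets 7.
- D → Player 2 plays c1 (best of 10, 8, 5); Player 1 gets 5.
Maximizing over 14, 9, 7, 5, Player 1 chooses A. Subgame-perfect outcome: (A, c3) with payoffs (14, 8).
Now find the simultaneous Nash equilibrium.
Player 1's best replies: c1→B; c2→B; c3→A.
Player 2's best replies: A→c3; B→c3; C→c2; D→c1.
The unique mutual best reply is (A, c3), giving (14, 8).
Player 1's commitment gain: 14 − 14 = 0.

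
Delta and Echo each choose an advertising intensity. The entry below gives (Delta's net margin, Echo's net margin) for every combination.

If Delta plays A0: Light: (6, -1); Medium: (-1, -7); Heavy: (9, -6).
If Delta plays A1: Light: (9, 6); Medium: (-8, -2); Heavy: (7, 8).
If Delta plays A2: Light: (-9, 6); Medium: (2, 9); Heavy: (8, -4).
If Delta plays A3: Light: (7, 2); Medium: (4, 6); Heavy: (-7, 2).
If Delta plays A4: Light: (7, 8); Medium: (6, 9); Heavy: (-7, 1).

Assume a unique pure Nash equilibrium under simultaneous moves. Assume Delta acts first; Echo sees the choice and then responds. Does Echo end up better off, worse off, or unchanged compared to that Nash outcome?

Backward induction with Delta moving first.
- A0: BR = Light, leader payoff 6.
- A1: BR = Heavy, leader payoff 7.
- A2: BR = Medium, leader payoff 2.
- A3: BR = Medium, leader payoff 4.
- A4: BR = Medium, leader payoff 6.
Delta's induced payoffs are 6, 7, 2, 4, 6, so Delta commits to A1. Subgame-perfect outcome: (A1, Heavy) with payoffs (7, 8).
Now find the simultaneous Nash equilibrium.
Delta's best replies: Light→A1; Medium→A4; Heavy→A0.
Echo's best replies: A0→Light; A1→Heavy; A2→Medium; A3→Medium; A4→Medium.
Only (A4, Medium) has each player best-responding; Nash payoffs (6, 9).
Echo earns 8 sequentially versus 9 at the Nash outcome: worse off.

worse off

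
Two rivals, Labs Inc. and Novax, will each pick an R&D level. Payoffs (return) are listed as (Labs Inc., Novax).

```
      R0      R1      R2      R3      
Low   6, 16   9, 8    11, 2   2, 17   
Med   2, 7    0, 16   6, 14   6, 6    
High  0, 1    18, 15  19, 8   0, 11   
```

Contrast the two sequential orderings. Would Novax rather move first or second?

If Labs Inc. leads: Novax's best replies are Low→R3, Med→R1, High→R1; Labs Inc.'s induced payoffs 2, 0, 18; outcome (High, R1), payoffs (18, 15).
If Novax leads: Labs Inc.'s best replies are R0→Low, R1→High, R2→High, R3→Med; Novax's induced payoffs 16, 15, 8, 6; outcome (Low, R0), payoffs (6, 16).
Novax gets 16 moving first and 15 moving second, so Novax prefers to move first.

first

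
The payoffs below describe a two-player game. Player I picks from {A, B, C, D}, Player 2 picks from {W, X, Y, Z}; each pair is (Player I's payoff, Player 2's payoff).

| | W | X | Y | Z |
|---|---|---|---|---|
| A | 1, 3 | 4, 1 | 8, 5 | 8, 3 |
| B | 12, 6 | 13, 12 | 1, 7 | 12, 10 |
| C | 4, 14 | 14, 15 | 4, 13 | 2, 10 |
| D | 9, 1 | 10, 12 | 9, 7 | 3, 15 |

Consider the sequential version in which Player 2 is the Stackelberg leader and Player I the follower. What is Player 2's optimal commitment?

Work backward from Player I's decision.
- W: BR = B, leader payoff 6.
- X: BR = C, leader payoff 15.
- Y: BR = D, leader payoff 7.
- Z: BR = B, leader payoff 10.
Maximizing over 6, 15, 7, 10, Player 2 chooses X. Subgame-perfect outcome: (C, X) with payoffs (14, 15).

X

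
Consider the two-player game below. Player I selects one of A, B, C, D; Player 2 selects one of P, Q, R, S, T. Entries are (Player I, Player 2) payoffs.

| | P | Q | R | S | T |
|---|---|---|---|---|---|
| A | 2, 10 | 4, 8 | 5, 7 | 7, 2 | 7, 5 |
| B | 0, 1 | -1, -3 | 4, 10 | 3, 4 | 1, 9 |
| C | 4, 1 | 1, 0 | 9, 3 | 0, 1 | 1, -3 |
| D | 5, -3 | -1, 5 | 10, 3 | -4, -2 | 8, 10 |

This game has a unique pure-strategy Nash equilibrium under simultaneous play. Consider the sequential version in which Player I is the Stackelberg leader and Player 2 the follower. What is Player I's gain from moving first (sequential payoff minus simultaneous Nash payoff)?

1

Player 2 best-responds to each possible Player I move:
- A → Player 2 plays P (best of 10, 8, 7, 2, 5); Player I gets 2.
- B → Player 2 plays R (best of 1, -3, 10, 4, 9); Player I gets 4.
- C → Player 2 plays R (best of 1, 0, 3, 1, -3); Player I gets 9.
- D → Player 2 plays T (best of -3, 5, 3, -2, 10); Player I gets 8.
Among 2, 4, 9, 8, the best is 9 at C. Subgame-perfect outcome: (C, R) with payoffs (9, 3).
Under simultaneous play:
Player I's best replies: P→D; Q→A; R→D; S→A; T→D.
Player 2's best replies: A→P; B→R; C→R; D→T.
Only (D, T) has each player best-responding; Nash payoffs (8, 10).
Player I's commitment gain: 9 − 8 = 1.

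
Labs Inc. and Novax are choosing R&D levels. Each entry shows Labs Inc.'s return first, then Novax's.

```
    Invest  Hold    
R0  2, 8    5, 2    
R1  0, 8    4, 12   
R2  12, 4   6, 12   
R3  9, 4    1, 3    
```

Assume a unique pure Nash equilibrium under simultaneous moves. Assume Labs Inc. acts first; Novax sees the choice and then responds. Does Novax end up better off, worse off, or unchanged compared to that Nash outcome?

Work backward from Novax's decision.
- R0 → Novax plays Invest (best of 8, 2); Labs Inc. gets 2.
- R1 → Novax plays Hold (best of 8, 12); Labs Inc. gets 4.
- R2 → Novax plays Hold (best of 4, 12); Labs Inc. gets 6.
- R3 → Novax plays Invest (best of 4, 3); Labs Inc. gets 9.
Labs Inc.'s induced payoffs are 2, 4, 6, 9, so Labs Inc. commits to R3. Subgame-perfect outcome: (R3, Invest) with payoffs (9, 4).
Under simultaneous play:
Labs Inc.'s best replies: Invest→R2; Hold→R2.
Novax's best replies: R0→Invest; R1→Hold; R2→Hold; R3→Invest.
The unique mutual best reply is (R2, Hold), giving (6, 12).
Novax earns 4 sequentially versus 12 at the Nash outcome: worse off.

worse off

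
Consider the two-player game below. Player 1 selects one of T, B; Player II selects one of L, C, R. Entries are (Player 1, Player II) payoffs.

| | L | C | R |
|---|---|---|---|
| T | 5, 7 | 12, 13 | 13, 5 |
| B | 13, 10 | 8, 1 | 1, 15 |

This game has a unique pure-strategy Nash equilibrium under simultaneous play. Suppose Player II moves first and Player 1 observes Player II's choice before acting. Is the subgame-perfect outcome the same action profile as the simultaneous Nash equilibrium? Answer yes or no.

Work backward from Player 1's decision.
- L → Player 1 plays B (best of 5, 13); Player II gets 10.
- C → Player 1 plays T (best of 12, 8); Player II gets 13.
- R → Player 1 plays T (best of 13, 1); Player II gets 5.
Player II's induced payoffs are 10, 13, 5, so Player II commits to C. Subgame-perfect outcome: (T, C) with payoffs (12, 13).
For the simultaneous game, intersect best replies.
Player 1's best replies: L→B; C→T; R→T.
Player II's best replies: T→C; B→R.
The unique mutual best reply is (T, C), giving (12, 13).
Sequential outcome (T, C) coincides with the Nash profile (T, C).

yes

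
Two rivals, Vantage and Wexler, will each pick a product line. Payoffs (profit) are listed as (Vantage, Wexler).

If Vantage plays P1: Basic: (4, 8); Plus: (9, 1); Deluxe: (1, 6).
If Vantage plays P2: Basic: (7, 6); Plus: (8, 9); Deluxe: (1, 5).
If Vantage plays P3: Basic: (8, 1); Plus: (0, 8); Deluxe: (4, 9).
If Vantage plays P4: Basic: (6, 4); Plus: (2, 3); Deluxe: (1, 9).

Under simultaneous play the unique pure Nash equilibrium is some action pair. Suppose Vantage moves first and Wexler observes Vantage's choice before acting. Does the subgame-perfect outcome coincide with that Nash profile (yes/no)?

no

Work backward from Wexler's decision.
- P1 → Wexler plays Basic (best of 8, 1, 6); Vantage gets 4.
- P2 → Wexler plays Plus (best of 6, 9, 5); Vantage gets 8.
- P3 → Wexler plays Deluxe (best of 1, 8, 9); Vantage gets 4.
- P4 → Wexler plays Deluxe (best of 4, 3, 9); Vantage gets 1.
Among 4, 8, 4, 1, the best is 8 at P2. Subgame-perfect outcome: (P2, Plus) with payoffs (8, 9).
Under simultaneous play:
Vantage's best replies: Basic→P3; Plus→P1; Deluxe→P3.
Wexler's best replies: P1→Basic; P2→Plus; P3→Deluxe; P4→Deluxe.
Only (P3, Deluxe) has each player best-responding; Nash payoffs (4, 9).
Sequential outcome (P2, Plus) differs from the Nash profile (P3, Deluxe).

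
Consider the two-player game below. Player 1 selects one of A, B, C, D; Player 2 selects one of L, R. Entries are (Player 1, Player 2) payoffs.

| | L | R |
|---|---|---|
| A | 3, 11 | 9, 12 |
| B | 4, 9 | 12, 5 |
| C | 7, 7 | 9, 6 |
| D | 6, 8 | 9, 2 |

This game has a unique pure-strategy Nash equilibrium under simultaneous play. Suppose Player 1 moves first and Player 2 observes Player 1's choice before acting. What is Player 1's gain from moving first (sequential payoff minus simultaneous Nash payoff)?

2

Player 2 best-responds to each possible Player 1 move:
- A: Player 2 compares 11, 12 and picks R; Player 1 would get 9.
- B: Player 2 compares 9, 5 and picks L; Player 1 would get 4.
- C: Player 2 compares 7, 6 and picks L; Player 1 would get 7.
- D: Player 2 compares 8, 2 and picks L; Player 1 would get 6.
Player 1's induced payoffs are 9, 4, 7, 6, so Player 1 commits to A. Subgame-perfect outcome: (A, R) with payoffs (9, 12).
For the simultaneous game, intersect best replies.
Player 1's best replies: L→C; R→B.
Player 2's best replies: A→R; B→L; C→L; D→L.
The unique mutual best reply is (C, L), giving (7, 7).
Player 1's commitment gain: 9 − 7 = 2.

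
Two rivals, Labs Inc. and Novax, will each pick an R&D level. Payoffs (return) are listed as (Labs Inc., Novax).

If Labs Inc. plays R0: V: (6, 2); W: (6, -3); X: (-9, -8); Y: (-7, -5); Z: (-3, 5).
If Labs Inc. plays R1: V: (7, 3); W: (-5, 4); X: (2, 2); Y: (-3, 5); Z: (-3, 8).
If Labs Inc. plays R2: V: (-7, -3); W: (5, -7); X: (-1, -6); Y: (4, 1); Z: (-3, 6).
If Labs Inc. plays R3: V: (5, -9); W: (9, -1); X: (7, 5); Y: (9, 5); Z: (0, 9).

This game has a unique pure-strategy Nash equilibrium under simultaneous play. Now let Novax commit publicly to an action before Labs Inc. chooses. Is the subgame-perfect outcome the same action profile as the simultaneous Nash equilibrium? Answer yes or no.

Solve by backward induction (Novax leads).
- V → Labs Inc. plays R1 (best of 6, 7, -7, 5); Novax gets 3.
- W → Labs Inc. plays R3 (best of 6, -5, 5, 9); Novax gets -1.
- X → Labs Inc. plays R3 (best of -9, 2, -1, 7); Novax gets 5.
- Y → Labs Inc. plays R3 (best of -7, -3, 4, 9); Novax gets 5.
- Z → Labs Inc. plays R3 (best of -3, -3, -3, 0); Novax gets 9.
Maximizing over 3, -1, 5, 5, 9, Novax chooses Z. Subgame-perfect outcome: (R3, Z) with payoffs (0, 9).
Now find the simultaneous Nash equilibrium.
Labs Inc.'s best replies: V→R1; W→R3; X→R3; Y→R3; Z→R3.
Novax's best replies: R0→Z; R1→Z; R2→Z; R3→Z.
The unique mutual best reply is (R3, Z), giving (0, 9).
Sequential outcome (R3, Z) coincides with the Nash profile (R3, Z).

yes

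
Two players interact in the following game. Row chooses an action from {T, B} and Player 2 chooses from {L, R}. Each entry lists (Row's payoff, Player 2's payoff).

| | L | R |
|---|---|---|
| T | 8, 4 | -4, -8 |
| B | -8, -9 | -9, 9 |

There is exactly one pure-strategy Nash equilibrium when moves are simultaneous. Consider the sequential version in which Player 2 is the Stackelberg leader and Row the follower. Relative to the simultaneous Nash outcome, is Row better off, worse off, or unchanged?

unchanged

Backward induction with Player 2 moving first.
- L → Row plays T (best of 8, -8); Player 2 gets 4.
- R → Row plays T (best of -4, -9); Player 2 gets -8.
Maximizing over 4, -8, Player 2 chooses L. Subgame-perfect outcome: (T, L) with payoffs (8, 4).
Under simultaneous play:
Row's best replies: L→T; R→T.
Player 2's best replies: T→L; B→R.
Only (T, L) has each player best-responding; Nash payoffs (8, 4).
Row earns 8 sequentially versus 8 at the Nash outcome: unchanged.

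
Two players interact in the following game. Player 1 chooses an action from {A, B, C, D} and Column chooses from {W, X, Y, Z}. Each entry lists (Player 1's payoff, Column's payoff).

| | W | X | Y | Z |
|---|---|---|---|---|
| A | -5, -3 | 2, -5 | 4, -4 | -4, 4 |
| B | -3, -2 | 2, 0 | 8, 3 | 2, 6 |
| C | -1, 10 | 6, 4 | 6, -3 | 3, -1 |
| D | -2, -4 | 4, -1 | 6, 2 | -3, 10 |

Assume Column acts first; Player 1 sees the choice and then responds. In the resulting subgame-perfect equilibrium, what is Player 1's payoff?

Solve by backward induction (Column leads).
- W → Player 1 plays C (best of -5, -3, -1, -2); Column gets 10.
- X → Player 1 plays C (best of 2, 2, 6, 4); Column gets 4.
- Y → Player 1 plays B (best of 4, 8, 6, 6); Column gets 3.
- Z → Player 1 plays C (best of -4, 2, 3, -3); Column gets -1.
Column's induced payoffs are 10, 4, 3, -1, so Column commits to W. Subgame-perfect outcome: (C, W) with payoffs (-1, 10).

-1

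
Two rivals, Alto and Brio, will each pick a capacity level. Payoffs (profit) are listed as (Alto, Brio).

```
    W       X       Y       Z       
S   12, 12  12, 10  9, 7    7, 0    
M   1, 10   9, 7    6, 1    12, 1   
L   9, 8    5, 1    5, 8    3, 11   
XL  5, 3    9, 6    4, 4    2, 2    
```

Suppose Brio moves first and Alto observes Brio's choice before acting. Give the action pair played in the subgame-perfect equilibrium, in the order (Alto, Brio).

Backward induction with Brio moving first.
- W: Alto compares 12, 1, 9, 5 and picks S; Brio would get 12.
- X: Alto compares 12, 9, 5, 9 and picks S; Brio would get 10.
- Y: Alto compares 9, 6, 5, 4 and picks S; Brio would get 7.
- Z: Alto compares 7, 12, 3, 2 and picks M; Brio would get 1.
Brio's induced payoffs are 12, 10, 7, 1, so Brio commits to W. Subgame-perfect outcome: (S, W) with payoffs (12, 12).

(S, W)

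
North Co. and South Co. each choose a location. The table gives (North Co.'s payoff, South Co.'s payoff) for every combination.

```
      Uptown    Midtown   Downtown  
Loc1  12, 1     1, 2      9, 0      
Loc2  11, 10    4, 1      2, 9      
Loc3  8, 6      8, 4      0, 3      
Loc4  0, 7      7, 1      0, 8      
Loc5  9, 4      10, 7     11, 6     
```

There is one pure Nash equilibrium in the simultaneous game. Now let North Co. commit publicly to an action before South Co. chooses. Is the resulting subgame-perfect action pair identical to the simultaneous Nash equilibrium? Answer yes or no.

no

South Co. best-responds to each possible North Co. move:
- Loc1 → South Co. plays Midtown (best of 1, 2, 0); North Co. gets 1.
- Loc2 → South Co. plays Uptown (best of 10, 1, 9); North Co. gets 11.
- Loc3 → South Co. plays Uptown (best of 6, 4, 3); North Co. gets 8.
- Loc4 → South Co. plays Downtown (best of 7, 1, 8); North Co. gets 0.
- Loc5 → South Co. plays Midtown (best of 4, 7, 6); North Co. gets 10.
Among 1, 11, 8, 0, 10, the best is 11 at Loc2. Subgame-perfect outcome: (Loc2, Uptown) with payoffs (11, 10).
Now find the simultaneous Nash equilibrium.
North Co.'s best replies: Uptown→Loc1; Midtown→Loc5; Downtown→Loc5.
South Co.'s best replies: Loc1→Midtown; Loc2→Uptown; Loc3→Uptown; Loc4→Downtown; Loc5→Midtown.
The unique mutual best reply is (Loc5, Midtown), giving (10, 7).
Sequential outcome (Loc2, Uptown) differs from the Nash profile (Loc5, Midtown).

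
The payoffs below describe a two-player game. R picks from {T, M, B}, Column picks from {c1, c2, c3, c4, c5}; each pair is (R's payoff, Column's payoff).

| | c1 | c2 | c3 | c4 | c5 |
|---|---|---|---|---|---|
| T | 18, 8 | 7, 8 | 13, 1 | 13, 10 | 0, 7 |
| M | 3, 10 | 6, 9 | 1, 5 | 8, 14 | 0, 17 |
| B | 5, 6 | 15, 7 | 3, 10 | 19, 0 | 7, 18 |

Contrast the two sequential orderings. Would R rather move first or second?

first

If R leads: Column's best replies are T→c4, M→c5, B→c5; R's induced payoffs 13, 0, 7; outcome (T, c4), payoffs (13, 10).
If Column leads: R's best replies are c1→T, c2→B, c3→T, c4→B, c5→B; Column's induced payoffs 8, 7, 1, 0, 18; outcome (B, c5), payoffs (7, 18).
R gets 13 moving first and 7 moving second, so R prefers to move first.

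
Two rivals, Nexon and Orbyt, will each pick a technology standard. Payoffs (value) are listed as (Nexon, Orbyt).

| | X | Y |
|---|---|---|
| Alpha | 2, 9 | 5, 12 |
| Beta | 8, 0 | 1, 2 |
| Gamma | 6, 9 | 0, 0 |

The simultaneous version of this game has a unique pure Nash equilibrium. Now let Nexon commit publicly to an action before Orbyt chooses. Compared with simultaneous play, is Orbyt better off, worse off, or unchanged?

Solve by backward induction (Nexon leads).
- Alpha → Orbyt plays Y (best of 9, 12); Nexon gets 5.
- Beta → Orbyt plays Y (best of 0, 2); Nexon gets 1.
- Gamma → Orbyt plays X (best of 9, 0); Nexon gets 6.
Nexon's induced payoffs are 5, 1, 6, so Nexon commits to Gamma. Subgame-perfect outcome: (Gamma, X) with payoffs (6, 9).
Under simultaneous play:
Nexon's best replies: X→Beta; Y→Alpha.
Orbyt's best replies: Alpha→Y; Beta→Y; Gamma→X.
Only (Alpha, Y) has each player best-responding; Nash payoffs (5, 12).
Orbyt earns 9 sequentially versus 12 at the Nash outcome: worse off.

worse off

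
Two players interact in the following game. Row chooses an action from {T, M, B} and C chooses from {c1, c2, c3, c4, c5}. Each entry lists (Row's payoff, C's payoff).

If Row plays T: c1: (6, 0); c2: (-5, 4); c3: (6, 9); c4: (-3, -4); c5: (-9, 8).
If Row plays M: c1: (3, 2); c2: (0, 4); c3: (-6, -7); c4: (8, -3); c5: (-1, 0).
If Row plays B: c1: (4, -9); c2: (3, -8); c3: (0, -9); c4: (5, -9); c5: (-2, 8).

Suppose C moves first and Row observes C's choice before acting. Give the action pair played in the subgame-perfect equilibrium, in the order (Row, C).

(T, c3)

Work backward from Row's decision.
- c1: BR = T, leader payoff 0.
- c2: BR = B, leader payoff -8.
- c3: BR = T, leader payoff 9.
- c4: BR = M, leader payoff -3.
- c5: BR = M, leader payoff 0.
C's induced payoffs are 0, -8, 9, -3, 0, so C commits to c3. Subgame-perfect outcome: (T, c3) with payoffs (6, 9).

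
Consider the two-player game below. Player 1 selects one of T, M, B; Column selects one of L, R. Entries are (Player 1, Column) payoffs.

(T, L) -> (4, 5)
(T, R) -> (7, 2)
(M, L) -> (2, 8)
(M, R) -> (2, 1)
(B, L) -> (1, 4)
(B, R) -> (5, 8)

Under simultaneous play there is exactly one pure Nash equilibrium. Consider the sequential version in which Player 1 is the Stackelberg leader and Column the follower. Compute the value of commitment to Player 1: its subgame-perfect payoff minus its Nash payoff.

1

Column best-responds to each possible Player 1 move:
- T → Column plays L (best of 5, 2); Player 1 gets 4.
- M → Column plays L (best of 8, 1); Player 1 gets 2.
- B → Column plays R (best of 4, 8); Player 1 gets 5.
Player 1's induced payoffs are 4, 2, 5, so Player 1 commits to B. Subgame-perfect outcome: (B, R) with payoffs (5, 8).
Under simultaneous play:
Player 1's best replies: L→T; R→T.
Column's best replies: T→L; M→L; B→R.
The unique mutual best reply is (T, L), giving (4, 5).
Player 1's commitment gain: 5 − 4 = 1.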